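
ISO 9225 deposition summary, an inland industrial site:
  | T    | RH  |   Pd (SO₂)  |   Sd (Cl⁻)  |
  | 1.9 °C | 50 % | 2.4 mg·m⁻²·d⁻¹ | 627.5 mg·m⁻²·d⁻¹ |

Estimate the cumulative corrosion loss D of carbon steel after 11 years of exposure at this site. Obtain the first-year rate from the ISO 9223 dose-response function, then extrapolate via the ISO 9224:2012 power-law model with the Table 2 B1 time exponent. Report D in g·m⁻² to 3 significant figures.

D(11) = 917 g·m⁻²

carbon steel: temperature factor f = +0.150·(-8.1) = -1.2150
  SO₂ term: 1.77·2.4^0.52·exp(0.02·50-1.2150) = 2.251
  Cl⁻ term: 0.102·627.5^0.62·exp(0.033·50+0.04·1.9) = 31.1
  sum: 2.251 + 31.1 → r_corr = 33.35 μm/a
Long-term exponent b (ISO 9224 Table 2, B1) = 0.523
  D(11) = 33.35 × 11^0.523 = 33.35 × 3.505 = 116.9 μm
  Mass loss = 116.9 μm × 7.85 g/cm³ = 917.4 g·m⁻²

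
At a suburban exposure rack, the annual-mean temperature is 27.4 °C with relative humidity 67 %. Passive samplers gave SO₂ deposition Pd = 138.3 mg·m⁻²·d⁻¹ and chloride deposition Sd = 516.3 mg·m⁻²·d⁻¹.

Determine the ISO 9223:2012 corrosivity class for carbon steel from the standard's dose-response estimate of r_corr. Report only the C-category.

C5

carbon steel: f(T) = -0.054·(T−10) [T>10 °C] = -0.9396
  sulphur-dioxide contribution → 34.28 μm/a
  chloride contribution → 133.9 μm/a
  ⇒ r_corr(carbon steel) = 168.2 μm/a
ISO 9223 Table 2 (carbon steel): 80 < 168 ≤ 200 μm/a ⇒ C5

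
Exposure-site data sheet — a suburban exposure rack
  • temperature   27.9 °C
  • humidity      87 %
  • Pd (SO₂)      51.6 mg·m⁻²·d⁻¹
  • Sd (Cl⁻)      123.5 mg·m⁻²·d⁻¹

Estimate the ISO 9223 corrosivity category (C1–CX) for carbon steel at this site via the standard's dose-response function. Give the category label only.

C5

carbon steel: T>10 °C ⇒ hinge -0.054·(27.9−10) = -0.9666
  Pd branch = 1.77·Pd^0.52·e^(0.02·RH+f) = 29.81 μm/a
  Sd branch = 0.102·Sd^0.62·e^(0.033·RH+0.04·T) = 108.9 μm/a
  sum: 29.81 + 108.9 → r_corr = 138.7 μm/a
Category bounds: 80…200 μm/a bracket r_corr ⇒ C5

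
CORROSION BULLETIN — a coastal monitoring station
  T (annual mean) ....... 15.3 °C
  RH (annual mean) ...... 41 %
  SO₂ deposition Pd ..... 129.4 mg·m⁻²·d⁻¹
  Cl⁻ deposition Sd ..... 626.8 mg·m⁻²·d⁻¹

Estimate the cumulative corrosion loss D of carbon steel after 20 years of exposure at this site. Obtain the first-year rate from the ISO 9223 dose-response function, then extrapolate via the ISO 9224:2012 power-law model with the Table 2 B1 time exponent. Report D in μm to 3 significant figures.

carbon steel: temperature factor f = -0.054·(5.3) = -0.2862
  sulphur-dioxide contribution → 37.84 μm/a
  chloride contribution → 39.46 μm/a
  ⇒ r_corr(carbon steel) = 77.31 μm/a
Power-law: D(20) = r_corr · 20^0.523
  D(20) = 77.31 × 20^0.523 = 77.31 × 4.791 = 370.4 μm

D(20) = 370 μm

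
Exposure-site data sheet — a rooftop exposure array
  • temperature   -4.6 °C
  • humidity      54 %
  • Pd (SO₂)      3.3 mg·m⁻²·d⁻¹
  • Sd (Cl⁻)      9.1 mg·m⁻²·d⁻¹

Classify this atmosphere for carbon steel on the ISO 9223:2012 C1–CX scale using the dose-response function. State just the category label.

C2

carbon steel: temperature factor f = +0.150·(-14.6) = -2.1900
  SO₂ term: 1.77·3.3^0.52·exp(0.02·54-2.1900) = 1.085
  Sd branch = 0.102·Sd^0.62·e^(0.033·RH+0.04·T) = 1.982 μm/a
  sum: 1.085 + 1.982 → r_corr = 3.068 μm/a
Category bounds: 1.3…25 μm/a bracket r_corr ⇒ C2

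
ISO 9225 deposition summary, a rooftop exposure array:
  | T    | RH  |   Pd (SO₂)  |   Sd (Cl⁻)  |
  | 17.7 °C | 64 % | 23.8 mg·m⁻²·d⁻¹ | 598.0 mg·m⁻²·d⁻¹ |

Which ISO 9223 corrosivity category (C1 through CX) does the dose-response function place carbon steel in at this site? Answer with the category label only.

C5

carbon steel: temperature factor f = -0.054·(7.7) = -0.4158
  Pd branch = 1.77·Pd^0.52·e^(0.02·RH+f) = 21.83 μm/a
  Sd branch = 0.102·Sd^0.62·e^(0.033·RH+0.04·T) = 90.13 μm/a
  r_corr = 21.83 + 90.13 = 112 μm/a
112 μm/a falls in (80, 200] for carbon steel → category C5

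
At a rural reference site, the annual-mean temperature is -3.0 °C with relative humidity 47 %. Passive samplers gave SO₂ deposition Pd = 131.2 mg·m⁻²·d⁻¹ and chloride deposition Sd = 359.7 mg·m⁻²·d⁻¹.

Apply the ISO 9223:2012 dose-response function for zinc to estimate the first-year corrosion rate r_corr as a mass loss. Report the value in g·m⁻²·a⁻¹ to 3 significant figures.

zinc: T≤10 °C ⇒ hinge +0.038·(-3.0−10) = -0.4940
  SO₂ term: 0.0129·131.2^0.44·exp(0.046·47-0.4940) = 0.5846
  Sd branch = 0.0175·Sd^0.57·e^(0.008·RH+0.085·T) = 0.5656 μm/a
  sum: 0.5846 + 0.5656 → r_corr = 1.15 μm/a
Convert to mass loss: 1.15 μm/a × 7.14 g/cm³ = 8.212 g·m⁻²·a⁻¹

r_corr = 8.21 g·m⁻²·a⁻¹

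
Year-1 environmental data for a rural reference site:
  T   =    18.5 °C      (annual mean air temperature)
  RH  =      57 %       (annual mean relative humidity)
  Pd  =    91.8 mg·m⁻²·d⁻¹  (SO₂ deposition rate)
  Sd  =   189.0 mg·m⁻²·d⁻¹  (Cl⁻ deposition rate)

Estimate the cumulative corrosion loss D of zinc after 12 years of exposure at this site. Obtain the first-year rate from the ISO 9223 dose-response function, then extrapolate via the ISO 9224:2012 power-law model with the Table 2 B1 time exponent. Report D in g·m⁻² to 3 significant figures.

D(12) = 180 g·m⁻²

zinc: f(T) = -0.071·(T−10) [T>10 °C] = -0.6035
  SO₂ term: 0.0129·91.8^0.44·exp(0.046·57-0.6035) = 0.7094
  Cl⁻ term: 0.0175·189.0^0.57·exp(0.008·57+0.085·18.5) = 2.64
  sum: 0.7094 + 2.64 → r_corr = 3.349 μm/a
Power-law: D(12) = r_corr · 12^0.813
  D(12) = 3.349 × 12^0.813 = 3.349 × 7.54 = 25.25 μm
  Mass loss = 25.25 μm × 7.14 g/cm³ = 180.3 g·m⁻²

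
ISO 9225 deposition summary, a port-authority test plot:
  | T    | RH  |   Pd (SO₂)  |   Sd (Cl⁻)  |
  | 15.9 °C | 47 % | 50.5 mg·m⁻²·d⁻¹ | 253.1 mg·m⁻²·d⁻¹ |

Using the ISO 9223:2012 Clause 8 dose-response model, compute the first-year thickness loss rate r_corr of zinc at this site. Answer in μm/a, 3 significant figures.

r_corr = 2.72 μm/a

zinc: T>10 °C ⇒ hinge -0.071·(15.9−10) = -0.4189
  Pd branch = 0.0129·Pd^0.44·e^(0.046·RH+f) = 0.4141 μm/a
  Sd branch = 0.0175·Sd^0.57·e^(0.008·RH+0.085·T) = 2.308 μm/a
  sum: 0.4141 + 2.308 → r_corr = 2.722 μm/a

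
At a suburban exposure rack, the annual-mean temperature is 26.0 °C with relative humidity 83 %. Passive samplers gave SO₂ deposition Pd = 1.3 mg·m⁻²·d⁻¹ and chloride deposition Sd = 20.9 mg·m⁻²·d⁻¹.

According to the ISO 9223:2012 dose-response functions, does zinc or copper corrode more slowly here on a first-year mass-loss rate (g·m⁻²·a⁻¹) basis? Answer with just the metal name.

zinc

zinc: temperature factor f = -0.071·(16.0) = -1.1360
  SO₂ term: 0.0129·1.3^0.44·exp(0.046·83-1.1360) = 0.2116
  Sd branch = 0.0175·Sd^0.57·e^(0.008·RH+0.085·T) = 1.753 μm/a
  sum: 0.2116 + 1.753 → r_corr = 1.964 μm/a
  mass loss = 1.964 μm/a × 7.14 g/cm³ = 14.02 g·m⁻²·a⁻¹
copper: temperature factor f = -0.080·(16.0) = -1.2800
  Pd branch = 0.0053·Pd^0.26·e^(0.059·RH+f) = 0.2112 μm/a
  Cl⁻ term: 0.01025·20.9^0.27·exp(0.036·83+0.049·26.0) = 1.652
  sum: 0.2112 + 1.652 → r_corr = 1.864 μm/a
  mass loss = 1.864 μm/a × 8.96 g/cm³ = 16.7 g·m⁻²·a⁻¹
Ordering by g·m⁻²·a⁻¹: copper (16.7) > zinc (14)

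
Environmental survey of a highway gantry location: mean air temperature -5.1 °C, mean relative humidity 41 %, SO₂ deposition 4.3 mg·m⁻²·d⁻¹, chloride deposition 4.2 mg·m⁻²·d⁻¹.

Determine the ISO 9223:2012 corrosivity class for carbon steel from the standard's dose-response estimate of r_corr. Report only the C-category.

C2

carbon steel: f(T) = +0.150·(T−10) [T≤10 °C] = -2.2650
  SO₂ term: 1.77·4.3^0.52·exp(0.02·41-2.2650) = 0.8909
  Sd branch = 0.102·Sd^0.62·e^(0.033·RH+0.04·T) = 0.7835 μm/a
  sum: 0.8909 + 0.7835 → r_corr = 1.674 μm/a
ISO 9223 Table 2 (carbon steel): 1.3 < 1.67 ≤ 25 μm/a ⇒ C2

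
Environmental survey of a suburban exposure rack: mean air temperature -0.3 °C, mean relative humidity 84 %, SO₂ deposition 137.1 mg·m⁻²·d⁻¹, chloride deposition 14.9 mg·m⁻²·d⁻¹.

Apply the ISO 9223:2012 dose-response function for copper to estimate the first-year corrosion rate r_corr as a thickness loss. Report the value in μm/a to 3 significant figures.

copper: T≤10 °C ⇒ hinge +0.126·(-0.3−10) = -1.2978
  Pd branch = 0.0053·Pd^0.26·e^(0.059·RH+f) = 0.739 μm/a
  Sd branch = 0.01025·Sd^0.27·e^(0.036·RH+0.049·T) = 0.4309 μm/a
  r_corr = 0.739 + 0.4309 = 1.17 μm/a

r_corr = 1.17 μm/a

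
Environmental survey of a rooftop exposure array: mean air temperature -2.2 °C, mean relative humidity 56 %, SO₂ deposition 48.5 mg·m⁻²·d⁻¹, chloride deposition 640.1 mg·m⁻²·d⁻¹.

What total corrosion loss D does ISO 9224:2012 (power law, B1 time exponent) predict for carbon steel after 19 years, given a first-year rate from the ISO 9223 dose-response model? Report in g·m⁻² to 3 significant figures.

D(19) = 1.43e+03 g·m⁻²

carbon steel: temperature factor f = +0.150·(-12.2) = -1.8300
  sulphur-dioxide contribution → 6.55 μm/a
  chloride contribution → 32.57 μm/a
  total first-year rate 39.12 μm/a
Long-term exponent b (ISO 9224 Table 2, B1) = 0.523
  D(19) = 39.12 × 19^0.523 = 39.12 × 4.664 = 182.5 μm
  Mass loss = 182.5 μm × 7.85 g/cm³ = 1432 g·m⁻²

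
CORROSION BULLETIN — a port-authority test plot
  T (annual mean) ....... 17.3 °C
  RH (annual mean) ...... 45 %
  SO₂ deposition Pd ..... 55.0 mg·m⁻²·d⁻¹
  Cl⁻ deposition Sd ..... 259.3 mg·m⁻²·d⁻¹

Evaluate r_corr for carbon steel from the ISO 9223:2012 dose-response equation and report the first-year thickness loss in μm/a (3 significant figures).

r_corr = 51.8 μm/a

carbon steel: f(T) = -0.054·(T−10) [T>10 °C] = -0.3942
  SO₂ term: 1.77·55.0^0.52·exp(0.02·45-0.3942) = 23.58
  Sd branch = 0.102·Sd^0.62·e^(0.033·RH+0.04·T) = 28.22 μm/a
  r_corr = 23.58 + 28.22 = 51.81 μm/a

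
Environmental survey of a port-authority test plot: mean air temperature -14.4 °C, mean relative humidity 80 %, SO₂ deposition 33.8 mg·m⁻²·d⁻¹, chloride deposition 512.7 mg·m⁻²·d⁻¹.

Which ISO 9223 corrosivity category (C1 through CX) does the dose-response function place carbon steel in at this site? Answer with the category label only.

carbon steel: f(T) = +0.150·(T−10) [T≤10 °C] = -3.6600
  Pd branch = 1.77·Pd^0.52·e^(0.02·RH+f) = 1.407 μm/a
  Sd branch = 0.102·Sd^0.62·e^(0.033·RH+0.04·T) = 38.47 μm/a
  r_corr = 1.407 + 38.47 = 39.88 μm/a
Category bounds: 25…50 μm/a bracket r_corr ⇒ C3

C3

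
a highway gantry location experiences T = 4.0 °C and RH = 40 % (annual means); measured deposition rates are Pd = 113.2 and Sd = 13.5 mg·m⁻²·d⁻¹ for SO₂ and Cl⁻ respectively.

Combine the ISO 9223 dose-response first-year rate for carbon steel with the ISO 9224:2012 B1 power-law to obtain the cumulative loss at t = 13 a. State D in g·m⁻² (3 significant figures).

carbon steel: f(T) = +0.150·(T−10) [T≤10 °C] = -0.9000
  sulphur-dioxide contribution → 18.73 μm/a
  chloride contribution → 2.25 μm/a
  ⇒ r_corr(carbon steel) = 20.98 μm/a
ISO 9224: D(t) = r_corr · t^b with b = 0.523 (carbon steel, B1)
  D(13) = 20.98 × 13^0.523 = 20.98 × 3.825 = 80.24 μm
  Mass loss = 80.24 μm × 7.85 g/cm³ = 629.9 g·m⁻²

D(13) = 630 g·m⁻²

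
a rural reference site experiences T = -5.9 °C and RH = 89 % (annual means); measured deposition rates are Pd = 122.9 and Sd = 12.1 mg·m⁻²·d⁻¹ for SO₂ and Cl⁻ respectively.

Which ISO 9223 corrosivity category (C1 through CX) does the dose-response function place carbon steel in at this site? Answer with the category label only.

carbon steel: T≤10 °C ⇒ hinge +0.150·(-5.9−10) = -2.3850
  SO₂ term: 1.77·122.9^0.52·exp(0.02·89-2.3850) = 11.8
  Sd branch = 0.102·Sd^0.62·e^(0.033·RH+0.04·T) = 7.128 μm/a
  sum: 11.8 + 7.128 → r_corr = 18.93 μm/a
18.9 μm/a falls in (1.3, 25] for carbon steel → category C2

C2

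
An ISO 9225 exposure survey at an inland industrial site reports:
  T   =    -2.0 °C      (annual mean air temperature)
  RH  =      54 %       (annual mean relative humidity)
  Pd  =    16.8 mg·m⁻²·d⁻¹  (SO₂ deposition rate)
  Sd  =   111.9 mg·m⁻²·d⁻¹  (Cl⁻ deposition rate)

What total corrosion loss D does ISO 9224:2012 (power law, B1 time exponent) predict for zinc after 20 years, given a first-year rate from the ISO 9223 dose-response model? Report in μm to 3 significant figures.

D(20) = 7.70 μm

zinc: f(T) = +0.038·(T−10) [T≤10 °C] = -0.4560
  sulphur-dioxide contribution → 0.3392 μm/a
  chloride contribution → 0.3347 μm/a
  ⇒ r_corr(zinc) = 0.6739 μm/a
Power-law: D(20) = r_corr · 20^0.813
  D(20) = 0.6739 × 20^0.813 = 0.6739 × 11.42 = 7.697 μm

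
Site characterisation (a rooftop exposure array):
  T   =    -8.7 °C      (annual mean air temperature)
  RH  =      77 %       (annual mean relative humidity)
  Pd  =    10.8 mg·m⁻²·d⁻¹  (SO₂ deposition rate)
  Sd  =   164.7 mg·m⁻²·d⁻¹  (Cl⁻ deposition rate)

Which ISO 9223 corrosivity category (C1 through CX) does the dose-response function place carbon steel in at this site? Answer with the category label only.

carbon steel: f(T) = +0.150·(T−10) [T≤10 °C] = -2.8050
  SO₂ term: 1.77·10.8^0.52·exp(0.02·77-2.8050) = 1.722
  Cl⁻ term: 0.102·164.7^0.62·exp(0.033·77+0.04·-8.7) = 21.65
  sum: 1.722 + 21.65 → r_corr = 23.37 μm/a
23.4 μm/a falls in (1.3, 25] for carbon steel → category C2

C2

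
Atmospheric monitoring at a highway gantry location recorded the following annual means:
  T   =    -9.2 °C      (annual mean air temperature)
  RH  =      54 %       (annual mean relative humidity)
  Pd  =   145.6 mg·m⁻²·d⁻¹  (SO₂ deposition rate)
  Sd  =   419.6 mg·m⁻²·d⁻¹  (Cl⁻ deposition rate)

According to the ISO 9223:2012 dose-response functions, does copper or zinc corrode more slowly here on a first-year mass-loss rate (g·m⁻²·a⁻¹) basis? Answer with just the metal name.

copper: temperature factor f = +0.126·(-19.2) = -2.4192
  SO₂ term: 0.0053·145.6^0.26·exp(0.059·54-2.4192) = 0.04166
  Sd branch = 0.01025·Sd^0.27·e^(0.036·RH+0.049·T) = 0.233 μm/a
  sum: 0.04166 + 0.233 → r_corr = 0.2747 μm/a
  mass loss = 0.2747 μm/a × 8.96 g/cm³ = 2.461 g·m⁻²·a⁻¹
zinc: T≤10 °C ⇒ hinge +0.038·(-9.2−10) = -0.7296
  SO₂ term: 0.0129·145.6^0.44·exp(0.046·54-0.7296) = 0.6673
  Cl⁻ term: 0.0175·419.6^0.57·exp(0.008·54+0.085·-9.2) = 0.3855
  r_corr = 0.6673 + 0.3855 = 1.053 μm/a
  mass loss = 1.053 μm/a × 7.14 g/cm³ = 7.517 g·m⁻²·a⁻¹
Ordering by g·m⁻²·a⁻¹: zinc (7.52) > copper (2.46)

copper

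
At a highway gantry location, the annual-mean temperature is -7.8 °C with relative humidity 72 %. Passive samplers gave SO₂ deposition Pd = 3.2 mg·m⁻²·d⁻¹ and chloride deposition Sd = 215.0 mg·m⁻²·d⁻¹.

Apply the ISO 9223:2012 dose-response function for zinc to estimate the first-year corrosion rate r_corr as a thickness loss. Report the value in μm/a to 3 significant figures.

zinc: temperature factor f = +0.038·(-17.8) = -0.6764
  Pd branch = 0.0129·Pd^0.44·e^(0.046·RH+f) = 0.3002 μm/a
  Cl⁻ term: 0.0175·215.0^0.57·exp(0.008·72+0.085·-7.8) = 0.3426
  sum: 0.3002 + 0.3426 → r_corr = 0.6428 μm/a

r_corr = 0.643 μm/a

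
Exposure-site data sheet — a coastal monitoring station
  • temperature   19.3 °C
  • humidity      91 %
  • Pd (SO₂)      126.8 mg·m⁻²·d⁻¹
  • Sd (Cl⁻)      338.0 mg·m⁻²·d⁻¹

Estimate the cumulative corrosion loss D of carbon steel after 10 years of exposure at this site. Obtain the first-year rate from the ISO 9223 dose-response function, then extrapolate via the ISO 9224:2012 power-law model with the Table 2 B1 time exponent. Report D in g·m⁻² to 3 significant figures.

D(10) = 6.45e+03 g·m⁻²

carbon steel: f(T) = -0.054·(T−10) [T>10 °C] = -0.5022
  Pd branch = 1.77·Pd^0.52·e^(0.02·RH+f) = 82.02 μm/a
  Sd branch = 0.102·Sd^0.62·e^(0.033·RH+0.04·T) = 164.4 μm/a
  r_corr = 82.02 + 164.4 = 246.5 μm/a
Power-law: D(10) = r_corr · 10^0.523
  D(10) = 246.5 × 10^0.523 = 246.5 × 3.334 = 821.7 μm
  Mass loss = 821.7 μm × 7.85 g/cm³ = 6451 g·m⁻²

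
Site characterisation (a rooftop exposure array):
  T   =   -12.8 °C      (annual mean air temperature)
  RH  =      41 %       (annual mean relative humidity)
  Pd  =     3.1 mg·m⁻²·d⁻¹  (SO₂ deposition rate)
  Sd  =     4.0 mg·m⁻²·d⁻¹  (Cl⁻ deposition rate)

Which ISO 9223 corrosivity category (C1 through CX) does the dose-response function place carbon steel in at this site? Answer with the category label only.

C1

carbon steel: temperature factor f = +0.150·(-22.8) = -3.4200
  Pd branch = 1.77·Pd^0.52·e^(0.02·RH+f) = 0.2368 μm/a
  Sd branch = 0.102·Sd^0.62·e^(0.033·RH+0.04·T) = 0.5586 μm/a
  sum: 0.2368 + 0.5586 → r_corr = 0.7954 μm/a
0.795 μm/a falls in (0, 1.3] for carbon steel → category C1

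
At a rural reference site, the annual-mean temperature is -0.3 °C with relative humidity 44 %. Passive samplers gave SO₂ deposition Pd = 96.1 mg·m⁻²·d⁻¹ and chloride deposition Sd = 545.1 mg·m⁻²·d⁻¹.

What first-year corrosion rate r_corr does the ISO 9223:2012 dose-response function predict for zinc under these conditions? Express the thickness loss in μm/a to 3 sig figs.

r_corr = 1.37 μm/a

zinc: f(T) = +0.038·(T−10) [T≤10 °C] = -0.3914
  SO₂ term: 0.0129·96.1^0.44·exp(0.046·44-0.3914) = 0.4921
  Sd branch = 0.0175·Sd^0.57·e^(0.008·RH+0.085·T) = 0.8803 μm/a
  r_corr = 0.4921 + 0.8803 = 1.372 μm/a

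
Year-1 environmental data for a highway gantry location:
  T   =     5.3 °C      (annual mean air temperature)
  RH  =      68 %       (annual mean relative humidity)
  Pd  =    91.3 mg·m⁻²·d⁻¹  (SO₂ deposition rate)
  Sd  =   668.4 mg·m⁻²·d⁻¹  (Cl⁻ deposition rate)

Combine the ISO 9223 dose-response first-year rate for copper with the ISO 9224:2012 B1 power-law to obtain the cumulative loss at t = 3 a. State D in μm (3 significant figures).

D(3) = 2.94 μm

copper: T≤10 °C ⇒ hinge +0.126·(5.3−10) = -0.5922
  SO₂ term: 0.0053·91.3^0.26·exp(0.059·68-0.5922) = 0.5238
  Cl⁻ term: 0.01025·668.4^0.27·exp(0.036·68+0.049·5.3) = 0.8901
  sum: 0.5238 + 0.8901 → r_corr = 1.414 μm/a
Power-law: D(3) = r_corr · 3^0.667
  D(3) = 1.414 × 3^0.667 = 1.414 × 2.081 = 2.942 μm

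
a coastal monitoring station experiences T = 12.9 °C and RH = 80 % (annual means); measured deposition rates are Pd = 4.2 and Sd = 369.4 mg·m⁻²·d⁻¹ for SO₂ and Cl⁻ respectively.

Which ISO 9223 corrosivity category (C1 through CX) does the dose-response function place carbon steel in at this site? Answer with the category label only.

carbon steel: T>10 °C ⇒ hinge -0.054·(12.9−10) = -0.1566
  Pd branch = 1.77·Pd^0.52·e^(0.02·RH+f) = 15.81 μm/a
  Cl⁻ term: 0.102·369.4^0.62·exp(0.033·80+0.04·12.9) = 93.56
  sum: 15.81 + 93.56 → r_corr = 109.4 μm/a
ISO 9223 Table 2 (carbon steel): 80 < 109 ≤ 200 μm/a ⇒ C5

C5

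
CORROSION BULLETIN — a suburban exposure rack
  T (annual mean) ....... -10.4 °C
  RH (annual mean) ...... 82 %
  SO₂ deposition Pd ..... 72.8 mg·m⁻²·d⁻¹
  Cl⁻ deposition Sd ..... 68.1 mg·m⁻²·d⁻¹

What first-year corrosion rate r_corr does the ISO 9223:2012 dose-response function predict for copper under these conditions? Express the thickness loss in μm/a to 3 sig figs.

r_corr = 0.525 μm/a

copper: f(T) = +0.126·(T−10) [T≤10 °C] = -2.5704
  SO₂ term: 0.0053·72.8^0.26·exp(0.059·82-2.5704) = 0.156
  Sd branch = 0.01025·Sd^0.27·e^(0.036·RH+0.049·T) = 0.3685 μm/a
  r_corr = 0.156 + 0.3685 = 0.5245 μm/a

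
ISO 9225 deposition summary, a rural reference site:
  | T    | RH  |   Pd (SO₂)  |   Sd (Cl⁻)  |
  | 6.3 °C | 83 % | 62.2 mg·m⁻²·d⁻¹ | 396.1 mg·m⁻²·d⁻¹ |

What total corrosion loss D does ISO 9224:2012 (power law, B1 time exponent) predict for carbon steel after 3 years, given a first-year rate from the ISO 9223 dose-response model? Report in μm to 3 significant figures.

carbon steel: f(T) = +0.150·(T−10) [T≤10 °C] = -0.5550
  SO₂ term: 1.77·62.2^0.52·exp(0.02·83-0.5550) = 45.78
  Sd branch = 0.102·Sd^0.62·e^(0.033·RH+0.04·T) = 82.84 μm/a
  r_corr = 45.78 + 82.84 = 128.6 μm/a
Power-law: D(3) = r_corr · 3^0.523
  D(3) = 128.6 × 3^0.523 = 128.6 × 1.776 = 228.5 μm

D(3) = 228 μm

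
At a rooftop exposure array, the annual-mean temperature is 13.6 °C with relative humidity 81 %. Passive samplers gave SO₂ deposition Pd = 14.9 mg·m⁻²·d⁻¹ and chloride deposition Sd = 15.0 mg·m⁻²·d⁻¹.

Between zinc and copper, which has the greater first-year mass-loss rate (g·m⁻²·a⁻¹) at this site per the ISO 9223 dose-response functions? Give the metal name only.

copper

zinc: f(T) = -0.071·(T−10) [T>10 °C] = -0.2556
  Pd branch = 0.0129·Pd^0.44·e^(0.046·RH+f) = 1.361 μm/a
  Cl⁻ term: 0.0175·15.0^0.57·exp(0.008·81+0.085·13.6) = 0.4976
  sum: 1.361 + 0.4976 → r_corr = 1.859 μm/a
  mass loss = 1.859 μm/a × 7.14 g/cm³ = 13.27 g·m⁻²·a⁻¹
copper: T>10 °C ⇒ hinge -0.080·(13.6−10) = -0.2880
  Pd branch = 0.0053·Pd^0.26·e^(0.059·RH+f) = 0.9544 μm/a
  Cl⁻ term: 0.01025·15.0^0.27·exp(0.036·81+0.049·13.6) = 0.7657
  r_corr = 0.9544 + 0.7657 = 1.72 μm/a
  mass loss = 1.72 μm/a × 8.96 g/cm³ = 15.41 g·m⁻²·a⁻¹
Ordering by g·m⁻²·a⁻¹: copper (15.4) > zinc (13.3)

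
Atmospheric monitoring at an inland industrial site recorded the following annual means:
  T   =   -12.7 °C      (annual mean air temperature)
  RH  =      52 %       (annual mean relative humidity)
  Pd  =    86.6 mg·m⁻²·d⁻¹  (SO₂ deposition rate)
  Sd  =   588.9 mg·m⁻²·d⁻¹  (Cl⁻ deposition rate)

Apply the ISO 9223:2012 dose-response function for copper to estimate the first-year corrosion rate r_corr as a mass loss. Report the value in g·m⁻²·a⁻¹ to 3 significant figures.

r_corr = 1.98 g·m⁻²·a⁻¹

copper: T≤10 °C ⇒ hinge +0.126·(-12.7−10) = -2.8602
  sulphur-dioxide contribution → 0.02081 μm/a
  chloride contribution → 0.2002 μm/a
  total first-year rate 0.221 μm/a
Convert to mass loss: 0.221 μm/a × 8.96 g/cm³ = 1.98 g·m⁻²·a⁻¹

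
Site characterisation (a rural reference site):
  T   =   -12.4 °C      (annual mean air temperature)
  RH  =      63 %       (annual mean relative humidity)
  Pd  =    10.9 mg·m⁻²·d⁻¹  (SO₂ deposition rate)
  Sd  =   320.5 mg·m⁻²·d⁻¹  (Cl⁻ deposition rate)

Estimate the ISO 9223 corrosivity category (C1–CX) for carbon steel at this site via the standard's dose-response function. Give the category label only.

C2

carbon steel: temperature factor f = +0.150·(-22.4) = -3.3600
  sulphur-dioxide contribution → 0.7506 μm/a
  chloride contribution → 17.77 μm/a
  ⇒ r_corr(carbon steel) = 18.52 μm/a
Category bounds: 1.3…25 μm/a bracket r_corr ⇒ C2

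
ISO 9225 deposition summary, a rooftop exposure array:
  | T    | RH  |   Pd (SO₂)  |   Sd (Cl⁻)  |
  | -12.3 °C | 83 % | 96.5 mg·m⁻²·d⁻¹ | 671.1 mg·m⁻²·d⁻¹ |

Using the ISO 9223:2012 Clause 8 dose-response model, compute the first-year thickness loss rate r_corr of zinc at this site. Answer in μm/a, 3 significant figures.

zinc: f(T) = +0.038·(T−10) [T≤10 °C] = -0.8474
  sulphur-dioxide contribution → 1.879 μm/a
  chloride contribution → 0.4882 μm/a
  total first-year rate 2.367 μm/a

r_corr = 2.37 μm/a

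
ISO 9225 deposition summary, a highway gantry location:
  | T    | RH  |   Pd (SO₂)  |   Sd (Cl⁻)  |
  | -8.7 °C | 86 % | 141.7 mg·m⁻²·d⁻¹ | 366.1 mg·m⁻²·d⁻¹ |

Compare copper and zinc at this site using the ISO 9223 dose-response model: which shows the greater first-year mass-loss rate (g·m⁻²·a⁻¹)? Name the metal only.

copper: f(T) = +0.126·(T−10) [T≤10 °C] = -2.3562
  Pd branch = 0.0053·Pd^0.26·e^(0.059·RH+f) = 0.291 μm/a
  Sd branch = 0.01025·Sd^0.27·e^(0.036·RH+0.049·T) = 0.7283 μm/a
  sum: 0.291 + 0.7283 → r_corr = 1.019 μm/a
  mass loss = 1.019 μm/a × 8.96 g/cm³ = 9.134 g·m⁻²·a⁻¹
zinc: T≤10 °C ⇒ hinge +0.038·(-8.7−10) = -0.7106
  SO₂ term: 0.0129·141.7^0.44·exp(0.046·86-0.7106) = 2.929
  Cl⁻ term: 0.0175·366.1^0.57·exp(0.008·86+0.085·-8.7) = 0.4808
  r_corr = 2.929 + 0.4808 = 3.409 μm/a
  mass loss = 3.409 μm/a × 7.14 g/cm³ = 24.34 g·m⁻²·a⁻¹
Ordering by g·m⁻²·a⁻¹: zinc (24.3) > copper (9.13)

zinc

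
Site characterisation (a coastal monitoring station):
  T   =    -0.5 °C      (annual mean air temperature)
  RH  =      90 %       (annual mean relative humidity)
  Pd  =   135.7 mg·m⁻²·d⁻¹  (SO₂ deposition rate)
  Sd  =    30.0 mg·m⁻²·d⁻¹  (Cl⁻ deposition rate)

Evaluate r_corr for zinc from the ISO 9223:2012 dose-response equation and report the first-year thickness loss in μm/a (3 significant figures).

zinc: T≤10 °C ⇒ hinge +0.038·(-0.5−10) = -0.3990
  Pd branch = 0.0129·Pd^0.44·e^(0.046·RH+f) = 4.717 μm/a
  Sd branch = 0.0175·Sd^0.57·e^(0.008·RH+0.085·T) = 0.2395 μm/a
  sum: 4.717 + 0.2395 → r_corr = 4.956 μm/a

r_corr = 4.96 μm/a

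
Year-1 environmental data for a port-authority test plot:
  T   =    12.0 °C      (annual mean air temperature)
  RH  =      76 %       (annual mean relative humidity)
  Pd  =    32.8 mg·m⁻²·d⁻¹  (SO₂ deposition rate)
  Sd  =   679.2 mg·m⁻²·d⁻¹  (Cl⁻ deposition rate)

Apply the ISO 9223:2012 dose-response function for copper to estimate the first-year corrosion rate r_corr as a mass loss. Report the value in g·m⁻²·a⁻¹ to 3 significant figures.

copper: T>10 °C ⇒ hinge -0.080·(12.0−10) = -0.1600
  SO₂ term: 0.0053·32.8^0.26·exp(0.059·76-0.1600) = 0.9915
  Cl⁻ term: 0.01025·679.2^0.27·exp(0.036·76+0.049·12.0) = 1.656
  sum: 0.9915 + 1.656 → r_corr = 2.647 μm/a
Convert to mass loss: 2.647 μm/a × 8.96 g/cm³ = 23.72 g·m⁻²·a⁻¹

r_corr = 23.7 g·m⁻²·a⁻¹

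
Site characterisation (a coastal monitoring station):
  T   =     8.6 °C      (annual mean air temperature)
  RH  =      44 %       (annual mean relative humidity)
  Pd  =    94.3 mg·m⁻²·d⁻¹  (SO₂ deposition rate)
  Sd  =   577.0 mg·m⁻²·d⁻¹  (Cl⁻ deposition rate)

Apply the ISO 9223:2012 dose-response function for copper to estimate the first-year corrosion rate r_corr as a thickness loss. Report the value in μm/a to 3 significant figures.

r_corr = 0.618 μm/a

copper: temperature factor f = +0.126·(-1.4) = -0.1764
  sulphur-dioxide contribution → 0.1943 μm/a
  chloride contribution → 0.4238 μm/a
  total first-year rate 0.6181 μm/a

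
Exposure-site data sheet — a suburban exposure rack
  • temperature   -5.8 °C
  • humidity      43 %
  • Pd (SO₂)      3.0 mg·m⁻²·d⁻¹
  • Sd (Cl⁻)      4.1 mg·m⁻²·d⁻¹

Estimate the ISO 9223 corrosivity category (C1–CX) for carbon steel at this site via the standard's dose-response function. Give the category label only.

C2

carbon steel: temperature factor f = +0.150·(-15.8) = -2.3700
  sulphur-dioxide contribution → 0.6923 μm/a
  chloride contribution → 0.8017 μm/a
  ⇒ r_corr(carbon steel) = 1.494 μm/a
ISO 9223 Table 2 (carbon steel): 1.3 < 1.49 ≤ 25 μm/a ⇒ C2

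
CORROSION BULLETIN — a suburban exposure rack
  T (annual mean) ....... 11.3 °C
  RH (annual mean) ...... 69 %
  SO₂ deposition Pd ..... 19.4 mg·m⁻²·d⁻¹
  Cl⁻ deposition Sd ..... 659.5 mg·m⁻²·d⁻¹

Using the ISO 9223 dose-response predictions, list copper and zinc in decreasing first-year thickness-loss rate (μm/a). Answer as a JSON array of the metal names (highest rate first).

copper: temperature factor f = -0.080·(1.3) = -0.1040
  SO₂ term: 0.0053·19.4^0.26·exp(0.059·69-0.1040) = 0.6053
  Sd branch = 0.01025·Sd^0.27·e^(0.036·RH+0.049·T) = 1.234 μm/a
  r_corr = 0.6053 + 1.234 = 1.839 μm/a
zinc: f(T) = -0.071·(T−10) [T>10 °C] = -0.0923
  SO₂ term: 0.0129·19.4^0.44·exp(0.046·69-0.0923) = 1.037
  Sd branch = 0.0175·Sd^0.57·e^(0.008·RH+0.085·T) = 3.213 μm/a
  sum: 1.037 + 3.213 → r_corr = 4.249 μm/a
Ordering by μm/a: zinc (4.25) > copper (1.84)

["zinc", "copper"]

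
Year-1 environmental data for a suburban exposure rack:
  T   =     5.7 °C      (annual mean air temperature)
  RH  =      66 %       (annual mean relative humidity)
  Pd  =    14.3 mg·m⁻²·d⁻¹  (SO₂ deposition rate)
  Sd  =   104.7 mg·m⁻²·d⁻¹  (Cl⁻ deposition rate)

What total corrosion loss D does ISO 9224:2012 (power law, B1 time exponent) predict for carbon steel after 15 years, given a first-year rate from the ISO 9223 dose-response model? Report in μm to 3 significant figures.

carbon steel: T≤10 °C ⇒ hinge +0.150·(5.7−10) = -0.6450
  sulphur-dioxide contribution → 13.86 μm/a
  chloride contribution → 20.22 μm/a
  total first-year rate 34.09 μm/a
Long-term exponent b (ISO 9224 Table 2, B1) = 0.523
  D(15) = 34.09 × 15^0.523 = 34.09 × 4.122 = 140.5 μm

D(15) = 141 μm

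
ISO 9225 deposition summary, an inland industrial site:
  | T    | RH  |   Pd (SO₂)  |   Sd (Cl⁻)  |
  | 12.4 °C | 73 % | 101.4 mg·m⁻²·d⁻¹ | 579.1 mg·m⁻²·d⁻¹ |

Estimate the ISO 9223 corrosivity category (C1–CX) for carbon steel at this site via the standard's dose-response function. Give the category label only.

C5

carbon steel: T>10 °C ⇒ hinge -0.054·(12.4−10) = -0.1296
  Pd branch = 1.77·Pd^0.52·e^(0.02·RH+f) = 73.94 μm/a
  Cl⁻ term: 0.102·579.1^0.62·exp(0.033·73+0.04·12.4) = 96.19
  sum: 73.94 + 96.19 → r_corr = 170.1 μm/a
170 μm/a falls in (80, 200] for carbon steel → category C5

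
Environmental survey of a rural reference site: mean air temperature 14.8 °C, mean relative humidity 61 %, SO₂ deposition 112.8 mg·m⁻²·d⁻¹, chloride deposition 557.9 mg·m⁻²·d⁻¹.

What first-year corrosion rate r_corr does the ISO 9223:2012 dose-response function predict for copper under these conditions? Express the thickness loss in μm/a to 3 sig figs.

copper: T>10 °C ⇒ hinge -0.080·(14.8−10) = -0.3840
  Pd branch = 0.0053·Pd^0.26·e^(0.059·RH+f) = 0.451 μm/a
  Sd branch = 0.01025·Sd^0.27·e^(0.036·RH+0.049·T) = 1.049 μm/a
  sum: 0.451 + 1.049 → r_corr = 1.5 μm/a

r_corr = 1.50 μm/a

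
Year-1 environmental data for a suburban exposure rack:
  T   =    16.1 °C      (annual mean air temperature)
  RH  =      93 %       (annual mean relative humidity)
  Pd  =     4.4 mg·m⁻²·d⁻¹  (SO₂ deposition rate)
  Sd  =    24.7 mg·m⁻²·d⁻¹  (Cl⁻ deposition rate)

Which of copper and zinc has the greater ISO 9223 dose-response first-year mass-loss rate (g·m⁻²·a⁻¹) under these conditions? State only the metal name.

copper

copper: temperature factor f = -0.080·(6.1) = -0.4880
  sulphur-dioxide contribution → 1.155 μm/a
  chloride contribution → 1.525 μm/a
  ⇒ r_corr(copper) = 2.68 μm/a
  mass loss = 2.68 μm/a × 8.96 g/cm³ = 24.02 g·m⁻²·a⁻¹
zinc: f(T) = -0.071·(T−10) [T>10 °C] = -0.4331
  sulphur-dioxide contribution → 1.158 μm/a
  chloride contribution → 0.9002 μm/a
  total first-year rate 2.058 μm/a
  mass loss = 2.058 μm/a × 7.14 g/cm³ = 14.69 g·m⁻²·a⁻¹
Ordering by g·m⁻²·a⁻¹: copper (24) > zinc (14.7)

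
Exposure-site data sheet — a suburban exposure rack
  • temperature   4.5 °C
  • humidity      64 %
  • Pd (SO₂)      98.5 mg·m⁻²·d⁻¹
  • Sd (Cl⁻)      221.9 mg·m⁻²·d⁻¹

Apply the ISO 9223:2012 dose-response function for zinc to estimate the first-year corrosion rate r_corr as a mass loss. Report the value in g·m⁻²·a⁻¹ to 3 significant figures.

r_corr = 17.3 g·m⁻²·a⁻¹

zinc: temperature factor f = +0.038·(-5.5) = -0.2090
  Pd branch = 0.0129·Pd^0.44·e^(0.046·RH+f) = 1.498 μm/a
  Sd branch = 0.0175·Sd^0.57·e^(0.008·RH+0.085·T) = 0.9307 μm/a
  sum: 1.498 + 0.9307 → r_corr = 2.429 μm/a
Convert to mass loss: 2.429 μm/a × 7.14 g/cm³ = 17.34 g·m⁻²·a⁻¹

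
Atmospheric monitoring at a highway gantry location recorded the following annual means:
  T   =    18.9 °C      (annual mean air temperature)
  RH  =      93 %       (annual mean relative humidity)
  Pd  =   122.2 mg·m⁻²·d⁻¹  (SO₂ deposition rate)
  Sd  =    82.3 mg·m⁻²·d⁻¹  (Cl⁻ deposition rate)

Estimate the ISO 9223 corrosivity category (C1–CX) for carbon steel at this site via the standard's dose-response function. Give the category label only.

carbon steel: T>10 °C ⇒ hinge -0.054·(18.9−10) = -0.4806
  SO₂ term: 1.77·122.2^0.52·exp(0.02·93-0.4806) = 85.57
  Sd branch = 0.102·Sd^0.62·e^(0.033·RH+0.04·T) = 72 μm/a
  sum: 85.57 + 72 → r_corr = 157.6 μm/a
Category bounds: 80…200 μm/a bracket r_corr ⇒ C5

C5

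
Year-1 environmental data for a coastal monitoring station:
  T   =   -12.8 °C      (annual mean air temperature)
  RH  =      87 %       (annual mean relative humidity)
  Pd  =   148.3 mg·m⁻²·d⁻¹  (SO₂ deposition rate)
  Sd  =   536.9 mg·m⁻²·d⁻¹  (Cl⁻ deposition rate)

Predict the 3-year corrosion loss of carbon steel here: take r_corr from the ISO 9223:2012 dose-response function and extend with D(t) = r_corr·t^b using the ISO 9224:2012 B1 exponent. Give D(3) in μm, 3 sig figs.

carbon steel: temperature factor f = +0.150·(-22.8) = -3.4200
  sulphur-dioxide contribution → 4.44 μm/a
  chloride contribution → 53.17 μm/a
  total first-year rate 57.61 μm/a
Long-term exponent b (ISO 9224 Table 2, B1) = 0.523
  D(3) = 57.61 × 3^0.523 = 57.61 × 1.776 = 102.3 μm

D(3) = 102 μm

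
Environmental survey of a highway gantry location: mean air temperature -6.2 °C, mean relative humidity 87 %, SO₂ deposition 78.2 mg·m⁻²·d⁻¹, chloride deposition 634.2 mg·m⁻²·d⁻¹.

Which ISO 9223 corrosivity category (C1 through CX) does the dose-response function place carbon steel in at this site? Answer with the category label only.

C5

carbon steel: f(T) = +0.150·(T−10) [T≤10 °C] = -2.4300
  SO₂ term: 1.77·78.2^0.52·exp(0.02·87-2.4300) = 8.566
  Cl⁻ term: 0.102·634.2^0.62·exp(0.033·87+0.04·-6.2) = 76.76
  sum: 8.566 + 76.76 → r_corr = 85.33 μm/a
85.3 μm/a falls in (80, 200] for carbon steel → category C5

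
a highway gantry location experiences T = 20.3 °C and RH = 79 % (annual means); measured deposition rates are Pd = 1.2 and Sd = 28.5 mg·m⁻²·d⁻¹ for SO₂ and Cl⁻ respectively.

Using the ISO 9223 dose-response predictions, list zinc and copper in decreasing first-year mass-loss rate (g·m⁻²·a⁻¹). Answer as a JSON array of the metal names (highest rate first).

["copper", "zinc"]

zinc: temperature factor f = -0.071·(10.3) = -0.7313
  Pd branch = 0.0129·Pd^0.44·e^(0.046·RH+f) = 0.2547 μm/a
  Cl⁻ term: 0.0175·28.5^0.57·exp(0.008·79+0.085·20.3) = 1.248
  r_corr = 0.2547 + 1.248 = 1.503 μm/a
  mass loss = 1.503 μm/a × 7.14 g/cm³ = 10.73 g·m⁻²·a⁻¹
copper: temperature factor f = -0.080·(10.3) = -0.8240
  Pd branch = 0.0053·Pd^0.26·e^(0.059·RH+f) = 0.2578 μm/a
  Sd branch = 0.01025·Sd^0.27·e^(0.036·RH+0.049·T) = 1.177 μm/a
  sum: 0.2578 + 1.177 → r_corr = 1.434 μm/a
  mass loss = 1.434 μm/a × 8.96 g/cm³ = 12.85 g·m⁻²·a⁻¹
Ordering by g·m⁻²·a⁻¹: copper (12.9) > zinc (10.7)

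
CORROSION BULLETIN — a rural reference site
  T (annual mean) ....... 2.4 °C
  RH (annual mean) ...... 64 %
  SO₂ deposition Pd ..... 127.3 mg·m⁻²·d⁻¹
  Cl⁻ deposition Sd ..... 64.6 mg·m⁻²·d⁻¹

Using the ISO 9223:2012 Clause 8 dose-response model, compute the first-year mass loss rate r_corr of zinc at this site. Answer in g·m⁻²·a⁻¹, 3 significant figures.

zinc: temperature factor f = +0.038·(-7.6) = -0.2888
  Pd branch = 0.0129·Pd^0.44·e^(0.046·RH+f) = 1.548 μm/a
  Cl⁻ term: 0.0175·64.6^0.57·exp(0.008·64+0.085·2.4) = 0.3853
  sum: 1.548 + 0.3853 → r_corr = 1.934 μm/a
Convert to mass loss: 1.934 μm/a × 7.14 g/cm³ = 13.81 g·m⁻²·a⁻¹

r_corr = 13.8 g·m⁻²·a⁻¹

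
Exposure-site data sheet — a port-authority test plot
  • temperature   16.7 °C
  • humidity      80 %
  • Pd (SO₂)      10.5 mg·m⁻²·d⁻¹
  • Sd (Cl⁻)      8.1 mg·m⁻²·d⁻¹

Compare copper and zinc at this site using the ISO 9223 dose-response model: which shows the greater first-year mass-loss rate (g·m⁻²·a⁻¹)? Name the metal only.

copper: T>10 °C ⇒ hinge -0.080·(16.7−10) = -0.5360
  sulphur-dioxide contribution → 0.641 μm/a
  chloride contribution → 0.7281 μm/a
  ⇒ r_corr(copper) = 1.369 μm/a
  mass loss = 1.369 μm/a × 8.96 g/cm³ = 12.27 g·m⁻²·a⁻¹
zinc: f(T) = -0.071·(T−10) [T>10 °C] = -0.4757
  sulphur-dioxide contribution → 0.8944 μm/a
  chloride contribution → 0.4522 μm/a
  ⇒ r_corr(zinc) = 1.347 μm/a
  mass loss = 1.347 μm/a × 7.14 g/cm³ = 9.614 g·m⁻²·a⁻¹
Ordering by g·m⁻²·a⁻¹: copper (12.3) > zinc (9.61)

copper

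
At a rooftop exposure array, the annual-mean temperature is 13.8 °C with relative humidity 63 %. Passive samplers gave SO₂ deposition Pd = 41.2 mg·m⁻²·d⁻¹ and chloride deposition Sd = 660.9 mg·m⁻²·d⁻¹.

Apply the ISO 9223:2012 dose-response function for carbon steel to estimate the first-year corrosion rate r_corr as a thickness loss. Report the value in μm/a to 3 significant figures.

carbon steel: temperature factor f = -0.054·(3.8) = -0.2052
  sulphur-dioxide contribution → 35.14 μm/a
  chloride contribution → 79.38 μm/a
  total first-year rate 114.5 μm/a

r_corr = 115 μm/a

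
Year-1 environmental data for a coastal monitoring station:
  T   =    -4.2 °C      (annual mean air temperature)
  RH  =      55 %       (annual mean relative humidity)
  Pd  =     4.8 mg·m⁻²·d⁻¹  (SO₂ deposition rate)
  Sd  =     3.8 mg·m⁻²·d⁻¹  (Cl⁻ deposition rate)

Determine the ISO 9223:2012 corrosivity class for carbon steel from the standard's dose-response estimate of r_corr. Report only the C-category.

C2

carbon steel: temperature factor f = +0.150·(-14.2) = -2.1300
  sulphur-dioxide contribution → 1.429 μm/a
  chloride contribution → 1.212 μm/a
  ⇒ r_corr(carbon steel) = 2.64 μm/a
2.64 μm/a falls in (1.3, 25] for carbon steel → category C2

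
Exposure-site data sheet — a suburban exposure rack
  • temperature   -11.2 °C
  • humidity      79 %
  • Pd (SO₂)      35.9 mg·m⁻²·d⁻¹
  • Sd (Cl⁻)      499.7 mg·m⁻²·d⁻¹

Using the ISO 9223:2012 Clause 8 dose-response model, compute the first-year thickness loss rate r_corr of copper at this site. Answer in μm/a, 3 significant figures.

r_corr = 0.643 μm/a

copper: f(T) = +0.126·(T−10) [T≤10 °C] = -2.6712
  SO₂ term: 0.0053·35.9^0.26·exp(0.059·79-2.6712) = 0.09835
  Cl⁻ term: 0.01025·499.7^0.27·exp(0.036·79+0.049·-11.2) = 0.5447
  r_corr = 0.09835 + 0.5447 = 0.6431 μm/a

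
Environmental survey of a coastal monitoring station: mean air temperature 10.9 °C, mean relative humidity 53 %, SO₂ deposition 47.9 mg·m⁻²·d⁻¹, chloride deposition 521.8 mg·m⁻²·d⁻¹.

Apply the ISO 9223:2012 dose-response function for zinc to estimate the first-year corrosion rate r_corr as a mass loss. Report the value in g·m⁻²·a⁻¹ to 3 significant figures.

zinc: temperature factor f = -0.071·(0.9) = -0.0639
  sulphur-dioxide contribution → 0.7603 μm/a
  chloride contribution → 2.391 μm/a
  ⇒ r_corr(zinc) = 3.151 μm/a
Convert to mass loss: 3.151 μm/a × 7.14 g/cm³ = 22.5 g·m⁻²·a⁻¹

r_corr = 22.5 g·m⁻²·a⁻¹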